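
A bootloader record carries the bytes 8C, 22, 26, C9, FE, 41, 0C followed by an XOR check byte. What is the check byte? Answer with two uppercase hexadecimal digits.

F2

XOR the bytes together:
  start with 0x8C
  0x8C ⊕ 0x22 = 0xAE
  0xAE ⊕ 0x26 = 0x88
  0x88 ⊕ 0xC9 = 0x41
  0x41 ⊕ 0xFE = 0xBF
  0xBF ⊕ 0x41 = 0xFE
  0xFE ⊕ 0x0C = 0xF2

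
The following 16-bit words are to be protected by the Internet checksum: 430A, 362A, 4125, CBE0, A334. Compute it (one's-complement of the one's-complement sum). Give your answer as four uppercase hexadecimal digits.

D690

One's-complement addition (fold any carry out of bit 15 back into bit 0):
  0x430A + 0x362A = 0x07934
  0x7934 + 0x4125 = 0x0BA59
  0xBA59 + 0xCBE0 = 0x18639 → wrap carry → 0x863A
  0x863A + 0xA334 = 0x1296E → wrap carry → 0x296F
One's-complement sum = 0x296F.
Checksum = ~0x296F & 0xFFFF = 0xD690.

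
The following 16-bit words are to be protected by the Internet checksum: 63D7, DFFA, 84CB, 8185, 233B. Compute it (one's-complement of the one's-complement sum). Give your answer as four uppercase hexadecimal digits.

92A1

One's-complement addition (fold any carry out of bit 15 back into bit 0):
  0x63D7 + 0xDFFA = 0x143D1 → wrap carry → 0x43D2
  0x43D2 + 0x84CB = 0x0C89D
  0xC89D + 0x8185 = 0x14A22 → wrap carry → 0x4A23
  0x4A23 + 0x233B = 0x06D5E
One's-complement sum = 0x6D5E.
Checksum = ~0x6D5E & 0xFFFF = 0x92A1.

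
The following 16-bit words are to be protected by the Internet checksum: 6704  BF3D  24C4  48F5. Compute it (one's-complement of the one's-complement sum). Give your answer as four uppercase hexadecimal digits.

6C04

One's-complement addition (fold any carry out of bit 15 back into bit 0):
  0x6704 + 0xBF3D = 0x12641 → wrap carry → 0x2642
  0x2642 + 0x24C4 = 0x04B06
  0x4B06 + 0x48F5 = 0x093FB
One's-complement sum = 0x93FB.
Checksum = ~0x93FB & 0xFFFF = 0x6C04.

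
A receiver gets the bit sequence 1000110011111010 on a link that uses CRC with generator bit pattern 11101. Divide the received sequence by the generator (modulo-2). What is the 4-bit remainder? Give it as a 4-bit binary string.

1000

Modulo-2 division of 1000110011111010 by 11101:
  pos 0: 10001 XOR 11101 = 01100
  pos 1: 11001 XOR 11101 = 00100
  pos 3: 10000 XOR 11101 = 01101
  pos 4: 11011 XOR 11101 = 00110
  pos 6: 11011 XOR 11101 = 00110
  pos 8: 11011 XOR 11101 = 00110
  pos 10: 11001 XOR 11101 = 00100
Remainder = 1000 (nonzero — an error is detected).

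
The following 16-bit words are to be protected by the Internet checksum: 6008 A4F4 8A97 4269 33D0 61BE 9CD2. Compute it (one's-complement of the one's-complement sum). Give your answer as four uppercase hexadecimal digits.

FBA0

One's-complement addition (fold any carry out of bit 15 back into bit 0):
  0x6008 + 0xA4F4 = 0x104FC → wrap carry → 0x04FD
  0x04FD + 0x8A97 = 0x08F94
  0x8F94 + 0x4269 = 0x0D1FD
  0xD1FD + 0x33D0 = 0x105CD → wrap carry → 0x05CE
  0x05CE + 0x61BE = 0x0678C
  0x678C + 0x9CD2 = 0x1045E → wrap carry → 0x045F
One's-complement sum = 0x045F.
Checksum = ~0x045F & 0xFFFF = 0xFBA0.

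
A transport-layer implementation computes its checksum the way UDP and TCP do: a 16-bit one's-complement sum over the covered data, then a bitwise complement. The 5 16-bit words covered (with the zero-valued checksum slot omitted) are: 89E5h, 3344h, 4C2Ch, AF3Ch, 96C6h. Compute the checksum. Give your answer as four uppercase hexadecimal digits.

One's-complement addition (fold any carry out of bit 15 back into bit 0):
  0x89E5 + 0x3344 = 0x0BD29
  0xBD29 + 0x4C2C = 0x10955 → wrap carry → 0x0956
  0x0956 + 0xAF3C = 0x0B892
  0xB892 + 0x96C6 = 0x14F58 → wrap carry → 0x4F59
One's-complement sum = 0x4F59.
Checksum = ~0x4F59 & 0xFFFF = 0xB0A6.

B0A6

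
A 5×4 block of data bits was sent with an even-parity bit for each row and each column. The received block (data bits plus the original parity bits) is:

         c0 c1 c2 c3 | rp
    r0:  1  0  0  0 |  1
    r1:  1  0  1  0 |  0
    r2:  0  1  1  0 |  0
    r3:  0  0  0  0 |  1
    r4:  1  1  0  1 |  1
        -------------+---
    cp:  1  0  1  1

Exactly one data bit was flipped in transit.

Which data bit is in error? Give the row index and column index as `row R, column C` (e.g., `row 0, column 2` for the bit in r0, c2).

row 3, column 2

Recompute each row's even parity and compare to rp:
  r0: data parity 1, sent rp 1 → ok
  r1: data parity 0, sent rp 0 → ok
  r2: data parity 0, sent rp 0 → ok
  r3: data parity 0, sent rp 1 → mismatch
  r4: data parity 1, sent rp 1 → ok
Recompute each column's even parity and compare to cp:
  c0: data parity 1, sent cp 1 → ok
  c1: data parity 0, sent cp 0 → ok
  c2: data parity 0, sent cp 1 → mismatch
  c3: data parity 1, sent cp 1 → ok
Exactly one row (r3) and one column (c2) fail → the flipped bit is at their intersection.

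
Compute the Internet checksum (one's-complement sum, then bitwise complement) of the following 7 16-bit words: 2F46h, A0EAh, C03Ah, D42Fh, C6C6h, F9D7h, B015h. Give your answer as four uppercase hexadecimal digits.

One's-complement addition (fold any carry out of bit 15 back into bit 0):
  0x2F46 + 0xA0EA = 0x0D030
  0xD030 + 0xC03A = 0x1906A → wrap carry → 0x906B
  0x906B + 0xD42F = 0x1649A → wrap carry → 0x649B
  0x649B + 0xC6C6 = 0x12B61 → wrap carry → 0x2B62
  0x2B62 + 0xF9D7 = 0x12539 → wrap carry → 0x253A
  0x253A + 0xB015 = 0x0D54F
One's-complement sum = 0xD54F.
Checksum = ~0xD54F & 0xFFFF = 0x2AB0.

2AB0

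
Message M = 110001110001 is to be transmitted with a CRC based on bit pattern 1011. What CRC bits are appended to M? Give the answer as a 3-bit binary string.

000

Append 3 zeros: 110001110001000. Divide by 1011 (XOR where the leading bit is 1):
  pos 0: 1100 XOR 1011 = 0111
  pos 1: 1110 XOR 1011 = 0101
  pos 2: 1011 XOR 1011 = 0000
  pos 6: 1100 XOR 1011 = 0111
  pos 7: 1110 XOR 1011 = 0101
  pos 8: 1011 XOR 1011 = 0000
Remainder (last 3 bits) = 000. This is the CRC / FCS.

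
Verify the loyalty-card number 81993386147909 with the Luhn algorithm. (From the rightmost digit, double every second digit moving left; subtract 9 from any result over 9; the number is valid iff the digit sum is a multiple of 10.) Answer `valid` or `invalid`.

From the right, keep odd positions and double even positions (subtract 9 from any doubled value over 9):
  doubled (positions 2,4,...): 0 5 2 7 6 9 7 → sum 36
  kept (positions 1,3,...): 9 9 4 6 3 9 1 → sum 41
Total = 77.
77 mod 10 = 7, so the number is invalid.

invalid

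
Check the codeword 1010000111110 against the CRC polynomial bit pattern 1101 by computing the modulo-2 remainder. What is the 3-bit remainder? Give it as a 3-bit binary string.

Modulo-2 division of 1010000111110 by 1101:
  pos 0: 1010 XOR 1101 = 0111
  pos 1: 1110 XOR 1101 = 0011
  pos 3: 1100 XOR 1101 = 0001
  pos 6: 1111 XOR 1101 = 0010
  pos 8: 1011 XOR 1101 = 0110
  pos 9: 1100 XOR 1101 = 0001
Remainder = 001 (nonzero — an error is detected).

001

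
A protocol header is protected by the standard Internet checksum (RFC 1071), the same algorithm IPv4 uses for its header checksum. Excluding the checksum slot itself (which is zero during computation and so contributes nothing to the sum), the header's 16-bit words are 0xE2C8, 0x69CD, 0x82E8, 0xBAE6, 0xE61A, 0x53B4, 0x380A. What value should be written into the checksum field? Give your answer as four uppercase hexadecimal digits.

One's-complement addition (fold any carry out of bit 15 back into bit 0):
  0xE2C8 + 0x69CD = 0x14C95 → wrap carry → 0x4C96
  0x4C96 + 0x82E8 = 0x0CF7E
  0xCF7E + 0xBAE6 = 0x18A64 → wrap carry → 0x8A65
  0x8A65 + 0xE61A = 0x1707F → wrap carry → 0x7080
  0x7080 + 0x53B4 = 0x0C434
  0xC434 + 0x380A = 0x0FC3E
One's-complement sum = 0xFC3E.
Checksum = ~0xFC3E & 0xFFFF = 0x03C1.

03C1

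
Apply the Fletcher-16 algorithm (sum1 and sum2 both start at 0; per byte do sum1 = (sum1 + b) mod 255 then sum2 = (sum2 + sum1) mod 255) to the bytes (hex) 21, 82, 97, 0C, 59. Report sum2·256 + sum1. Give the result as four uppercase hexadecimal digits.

E7A0

Running sums (mod 255):
  after byte 0 (21): sum1=33, sum2=33
  after byte 1 (82): sum1=163, sum2=196
  after byte 2 (97): sum1=59, sum2=0
  after byte 3 (0C): sum1=71, sum2=71
  after byte 4 (59): sum1=160, sum2=231
Checksum = sum2·256 + sum1 = 231·256 + 160 = 59296 = 0xE7A0.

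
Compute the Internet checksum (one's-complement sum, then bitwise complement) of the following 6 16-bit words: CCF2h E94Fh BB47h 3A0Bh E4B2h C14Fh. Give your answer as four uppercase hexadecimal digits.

One's-complement addition (fold any carry out of bit 15 back into bit 0):
  0xCCF2 + 0xE94F = 0x1B641 → wrap carry → 0xB642
  0xB642 + 0xBB47 = 0x17189 → wrap carry → 0x718A
  0x718A + 0x3A0B = 0x0AB95
  0xAB95 + 0xE4B2 = 0x19047 → wrap carry → 0x9048
  0x9048 + 0xC14F = 0x15197 → wrap carry → 0x5198
One's-complement sum = 0x5198.
Checksum = ~0x5198 & 0xFFFF = 0xAE67.

AE67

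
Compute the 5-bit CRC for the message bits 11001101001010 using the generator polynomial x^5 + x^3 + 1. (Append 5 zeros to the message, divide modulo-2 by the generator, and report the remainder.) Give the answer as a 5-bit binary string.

10000

Append 5 zeros: 1100110100101000000. Divide by 101001 (XOR where the leading bit is 1):
  pos 0: 110011 XOR 101001 = 011010
  pos 1: 110100 XOR 101001 = 011101
  pos 2: 111011 XOR 101001 = 010010
  pos 3: 100100 XOR 101001 = 001101
  pos 5: 110101 XOR 101001 = 011100
  pos 6: 111000 XOR 101001 = 010001
  pos 7: 100011 XOR 101001 = 001010
  pos 9: 101000 XOR 101001 = 000001
Remainder (last 5 bits) = 10000. This is the CRC / FCS.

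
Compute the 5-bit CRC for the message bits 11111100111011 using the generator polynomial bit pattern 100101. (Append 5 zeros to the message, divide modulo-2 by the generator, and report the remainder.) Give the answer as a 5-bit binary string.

11100

Append 5 zeros: 1111110011101100000. Divide by 100101 (XOR where the leading bit is 1):
  pos 0: 111111 XOR 100101 = 011010
  pos 1: 110100 XOR 100101 = 010001
  pos 2: 100010 XOR 100101 = 000111
  pos 5: 111111 XOR 100101 = 011010
  pos 6: 110100 XOR 100101 = 010001
  pos 7: 100011 XOR 100101 = 000110
  pos 10: 110100 XOR 100101 = 010001
  pos 11: 100010 XOR 100101 = 000111
Remainder (last 5 bits) = 11100. This is the CRC / FCS.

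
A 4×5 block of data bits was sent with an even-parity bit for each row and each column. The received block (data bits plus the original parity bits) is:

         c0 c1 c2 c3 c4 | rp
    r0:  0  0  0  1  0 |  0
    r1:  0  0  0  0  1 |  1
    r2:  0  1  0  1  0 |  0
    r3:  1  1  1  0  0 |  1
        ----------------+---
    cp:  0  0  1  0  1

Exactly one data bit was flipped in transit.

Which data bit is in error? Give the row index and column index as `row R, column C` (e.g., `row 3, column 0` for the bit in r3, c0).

Recompute each row's even parity and compare to rp:
  r0: data parity 1, sent rp 0 → mismatch
  r1: data parity 1, sent rp 1 → ok
  r2: data parity 0, sent rp 0 → ok
  r3: data parity 1, sent rp 1 → ok
Recompute each column's even parity and compare to cp:
  c0: data parity 1, sent cp 0 → mismatch
  c1: data parity 0, sent cp 0 → ok
  c2: data parity 1, sent cp 1 → ok
  c3: data parity 0, sent cp 0 → ok
  c4: data parity 1, sent cp 1 → ok
Exactly one row (r0) and one column (c0) fail → the flipped bit is at their intersection.

row 0, column 0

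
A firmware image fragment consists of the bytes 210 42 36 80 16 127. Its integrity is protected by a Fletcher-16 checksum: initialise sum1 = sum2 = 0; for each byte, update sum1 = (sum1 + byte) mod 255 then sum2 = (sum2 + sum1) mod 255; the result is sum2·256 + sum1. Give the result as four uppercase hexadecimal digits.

Running sums (mod 255):
  after byte 0 (210): sum1=210, sum2=210
  after byte 1 (42): sum1=252, sum2=207
  after byte 2 (36): sum1=33, sum2=240
  after byte 3 (80): sum1=113, sum2=98
  after byte 4 (16): sum1=129, sum2=227
  after byte 5 (127): sum1=1, sum2=228
Checksum = sum2·256 + sum1 = 228·256 + 1 = 58369 = 0xE401.

E401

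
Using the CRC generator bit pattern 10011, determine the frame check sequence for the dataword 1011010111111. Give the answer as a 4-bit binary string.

Append 4 zeros: 10110101111110000. Divide by 10011 (XOR where the leading bit is 1):
  pos 0: 10110 XOR 10011 = 00101
  pos 2: 10110 XOR 10011 = 00101
  pos 4: 10111 XOR 10011 = 00100
  pos 6: 10011 XOR 10011 = 00000
  pos 11: 11000 XOR 10011 = 01011
  pos 12: 10110 XOR 10011 = 00101
Remainder (last 4 bits) = 0101. This is the CRC / FCS.

0101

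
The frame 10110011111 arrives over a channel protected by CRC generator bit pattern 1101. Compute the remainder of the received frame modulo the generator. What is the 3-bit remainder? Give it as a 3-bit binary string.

Modulo-2 division of 10110011111 by 1101:
  pos 0: 1011 XOR 1101 = 0110
  pos 1: 1100 XOR 1101 = 0001
  pos 4: 1011 XOR 1101 = 0110
  pos 5: 1101 XOR 1101 = 0000
Remainder = 011 (nonzero — an error is detected).

011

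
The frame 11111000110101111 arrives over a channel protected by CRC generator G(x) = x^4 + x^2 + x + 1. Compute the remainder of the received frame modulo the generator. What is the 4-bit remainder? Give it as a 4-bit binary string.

0000

Modulo-2 division of 11111000110101111 by 10111:
  pos 0: 11111 XOR 10111 = 01000
  pos 1: 10000 XOR 10111 = 00111
  pos 3: 11100 XOR 10111 = 01011
  pos 4: 10111 XOR 10111 = 00000
  pos 9: 10101 XOR 10111 = 00010
  pos 12: 10111 XOR 10111 = 00000
Remainder = 0000 (zero — the frame passes the CRC check).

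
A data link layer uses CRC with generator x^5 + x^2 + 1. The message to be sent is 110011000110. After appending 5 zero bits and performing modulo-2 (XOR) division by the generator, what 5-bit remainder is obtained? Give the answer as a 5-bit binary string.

10011

Append 5 zeros: 11001100011000000. Divide by 100101 (XOR where the leading bit is 1):
  pos 0: 110011 XOR 100101 = 010110
  pos 1: 101100 XOR 100101 = 001001
  pos 3: 100100 XOR 100101 = 000001
  pos 8: 111000 XOR 100101 = 011101
  pos 9: 111010 XOR 100101 = 011111
  pos 10: 111110 XOR 100101 = 011011
  pos 11: 110110 XOR 100101 = 010011
Remainder (last 5 bits) = 10011. This is the CRC / FCS.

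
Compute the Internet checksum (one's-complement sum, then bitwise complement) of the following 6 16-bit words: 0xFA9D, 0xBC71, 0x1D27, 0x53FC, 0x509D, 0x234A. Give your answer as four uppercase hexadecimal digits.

63E5

One's-complement addition (fold any carry out of bit 15 back into bit 0):
  0xFA9D + 0xBC71 = 0x1B70E → wrap carry → 0xB70F
  0xB70F + 0x1D27 = 0x0D436
  0xD436 + 0x53FC = 0x12832 → wrap carry → 0x2833
  0x2833 + 0x509D = 0x078D0
  0x78D0 + 0x234A = 0x09C1A
One's-complement sum = 0x9C1A.
Checksum = ~0x9C1A & 0xFFFF = 0x63E5.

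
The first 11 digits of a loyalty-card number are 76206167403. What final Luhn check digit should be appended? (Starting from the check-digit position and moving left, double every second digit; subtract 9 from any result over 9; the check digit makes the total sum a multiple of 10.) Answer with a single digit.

7

Partial digits right→left: 3 0 4 7 6 1 6 0 2 6 7
Double every second digit counting from the check-digit position (so the 1st, 3rd, 5th, ... of the partial from the right).
  doubled (with −9 where >9): 6 8 3 3 4 5 → sum 29
  kept as-is: 0 7 1 0 6 → sum 14
Total = 29 + 14 = 43.
Check digit = (10 − (43 mod 10)) mod 10 = 7.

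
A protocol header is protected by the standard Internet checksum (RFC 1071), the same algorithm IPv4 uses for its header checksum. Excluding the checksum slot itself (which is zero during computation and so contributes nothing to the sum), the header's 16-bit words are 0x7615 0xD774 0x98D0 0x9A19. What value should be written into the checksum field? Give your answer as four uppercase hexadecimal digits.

One's-complement addition (fold any carry out of bit 15 back into bit 0):
  0x7615 + 0xD774 = 0x14D89 → wrap carry → 0x4D8A
  0x4D8A + 0x98D0 = 0x0E65A
  0xE65A + 0x9A19 = 0x18073 → wrap carry → 0x8074
One's-complement sum = 0x8074.
Checksum = ~0x8074 & 0xFFFF = 0x7F8B.

7F8B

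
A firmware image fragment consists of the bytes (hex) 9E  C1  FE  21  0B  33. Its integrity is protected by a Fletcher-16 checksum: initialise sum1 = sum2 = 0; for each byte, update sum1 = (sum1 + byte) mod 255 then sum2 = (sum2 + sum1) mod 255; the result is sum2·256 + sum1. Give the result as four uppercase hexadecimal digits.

29BE

Running sums (mod 255):
  after byte 0 (9E): sum1=158, sum2=158
  after byte 1 (C1): sum1=96, sum2=254
  after byte 2 (FE): sum1=95, sum2=94
  after byte 3 (21): sum1=128, sum2=222
  after byte 4 (0B): sum1=139, sum2=106
  after byte 5 (33): sum1=190, sum2=41
Checksum = sum2·256 + sum1 = 41·256 + 190 = 10686 = 0x29BE.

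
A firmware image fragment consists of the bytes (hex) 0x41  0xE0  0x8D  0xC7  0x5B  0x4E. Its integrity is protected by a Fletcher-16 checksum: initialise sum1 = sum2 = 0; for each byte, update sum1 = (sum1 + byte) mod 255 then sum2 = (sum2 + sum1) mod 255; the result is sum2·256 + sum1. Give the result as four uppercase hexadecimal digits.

7E21

Running sums (mod 255):
  after byte 0 (0x41): sum1=65, sum2=65
  after byte 1 (0xE0): sum1=34, sum2=99
  after byte 2 (0x8D): sum1=175, sum2=19
  after byte 3 (0xC7): sum1=119, sum2=138
  after byte 4 (0x5B): sum1=210, sum2=93
  after byte 5 (0x4E): sum1=33, sum2=126
Checksum = sum2·256 + sum1 = 126·256 + 33 = 32289 = 0x7E21.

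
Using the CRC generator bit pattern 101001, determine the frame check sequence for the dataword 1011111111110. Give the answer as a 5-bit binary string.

10010

Append 5 zeros: 101111111111000000. Divide by 101001 (XOR where the leading bit is 1):
  pos 0: 101111 XOR 101001 = 000110
  pos 3: 110111 XOR 101001 = 011110
  pos 4: 111101 XOR 101001 = 010100
  pos 5: 101001 XOR 101001 = 000000
  pos 11: 100000 XOR 101001 = 001001
Remainder (last 5 bits) = 10010. This is the CRC / FCS.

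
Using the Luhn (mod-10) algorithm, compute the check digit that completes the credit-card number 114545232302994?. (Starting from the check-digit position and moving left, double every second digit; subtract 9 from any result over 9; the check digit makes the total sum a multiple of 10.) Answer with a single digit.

9

Partial digits right→left: 4 9 9 2 0 3 2 3 2 5 4 5 4 1 1
Double every second digit counting from the check-digit position (so the 1st, 3rd, 5th, ... of the partial from the right).
  doubled (with −9 where >9): 8 9 0 4 4 8 8 2 → sum 43
  kept as-is: 9 2 3 3 5 5 1 → sum 28
Total = 43 + 28 = 71.
Check digit = (10 − (71 mod 10)) mod 10 = 9.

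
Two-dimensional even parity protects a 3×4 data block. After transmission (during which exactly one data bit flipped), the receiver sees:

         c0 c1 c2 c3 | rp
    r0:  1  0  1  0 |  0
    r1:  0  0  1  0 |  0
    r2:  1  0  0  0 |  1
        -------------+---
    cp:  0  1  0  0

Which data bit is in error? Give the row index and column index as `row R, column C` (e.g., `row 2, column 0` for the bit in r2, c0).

row 1, column 1

Recompute each row's even parity and compare to rp:
  r0: data parity 0, sent rp 0 → ok
  r1: data parity 1, sent rp 0 → mismatch
  r2: data parity 1, sent rp 1 → ok
Recompute each column's even parity and compare to cp:
  c0: data parity 0, sent cp 0 → ok
  c1: data parity 0, sent cp 1 → mismatch
  c2: data parity 0, sent cp 0 → ok
  c3: data parity 0, sent cp 0 → ok
Exactly one row (r1) and one column (c1) fail → the flipped bit is at their intersection.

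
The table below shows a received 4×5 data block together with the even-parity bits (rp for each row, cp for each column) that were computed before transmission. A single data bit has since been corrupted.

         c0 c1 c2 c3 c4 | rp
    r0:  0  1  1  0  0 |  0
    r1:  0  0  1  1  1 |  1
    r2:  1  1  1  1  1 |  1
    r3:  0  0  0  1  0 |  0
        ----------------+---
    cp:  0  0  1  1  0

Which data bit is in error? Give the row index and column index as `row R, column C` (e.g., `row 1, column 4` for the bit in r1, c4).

Recompute each row's even parity and compare to rp:
  r0: data parity 0, sent rp 0 → ok
  r1: data parity 1, sent rp 1 → ok
  r2: data parity 1, sent rp 1 → ok
  r3: data parity 1, sent rp 0 → mismatch
Recompute each column's even parity and compare to cp:
  c0: data parity 1, sent cp 0 → mismatch
  c1: data parity 0, sent cp 0 → ok
  c2: data parity 1, sent cp 1 → ok
  c3: data parity 1, sent cp 1 → ok
  c4: data parity 0, sent cp 0 → ok
Exactly one row (r3) and one column (c0) fail → the flipped bit is at their intersection.

row 3, column 0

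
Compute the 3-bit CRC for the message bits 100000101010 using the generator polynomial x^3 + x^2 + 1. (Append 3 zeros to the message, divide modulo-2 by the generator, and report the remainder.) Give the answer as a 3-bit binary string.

010

Append 3 zeros: 100000101010000. Divide by 1101 (XOR where the leading bit is 1):
  pos 0: 1000 XOR 1101 = 0101
  pos 1: 1010 XOR 1101 = 0111
  pos 2: 1110 XOR 1101 = 0011
  pos 4: 1110 XOR 1101 = 0011
  pos 6: 1110 XOR 1101 = 0011
  pos 8: 1110 XOR 1101 = 0011
  pos 10: 1100 XOR 1101 = 0001
Remainder (last 3 bits) = 010. This is the CRC / FCS.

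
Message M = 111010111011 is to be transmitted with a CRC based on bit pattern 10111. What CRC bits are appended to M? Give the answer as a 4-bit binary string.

0001

Append 4 zeros: 1110101110110000. Divide by 10111 (XOR where the leading bit is 1):
  pos 0: 11101 XOR 10111 = 01010
  pos 1: 10100 XOR 10111 = 00011
  pos 4: 11111 XOR 10111 = 01000
  pos 5: 10000 XOR 10111 = 00111
  pos 7: 11111 XOR 10111 = 01000
  pos 8: 10000 XOR 10111 = 00111
  pos 10: 11100 XOR 10111 = 01011
  pos 11: 10110 XOR 10111 = 00001
Remainder (last 4 bits) = 0001. This is the CRC / FCS.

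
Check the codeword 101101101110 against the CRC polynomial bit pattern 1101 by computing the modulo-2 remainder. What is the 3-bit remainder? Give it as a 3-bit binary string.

Modulo-2 division of 101101101110 by 1101:
  pos 0: 1011 XOR 1101 = 0110
  pos 1: 1100 XOR 1101 = 0001
  pos 4: 1110 XOR 1101 = 0011
  pos 6: 1111 XOR 1101 = 0010
  pos 8: 1010 XOR 1101 = 0111
Remainder = 111 (nonzero — an error is detected).

111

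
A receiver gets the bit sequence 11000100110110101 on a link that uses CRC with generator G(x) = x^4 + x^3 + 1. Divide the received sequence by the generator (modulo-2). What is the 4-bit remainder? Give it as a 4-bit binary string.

0000

Modulo-2 division of 11000100110110101 by 11001:
  pos 0: 11000 XOR 11001 = 00001
  pos 4: 11001 XOR 11001 = 00000
  pos 9: 10110 XOR 11001 = 01111
  pos 10: 11111 XOR 11001 = 00110
  pos 12: 11001 XOR 11001 = 00000
Remainder = 0000 (zero — the frame passes the CRC check).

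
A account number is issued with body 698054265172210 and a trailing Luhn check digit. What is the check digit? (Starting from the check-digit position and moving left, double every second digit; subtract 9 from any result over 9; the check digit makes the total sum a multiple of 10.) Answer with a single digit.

Partial digits right→left: 0 1 2 2 7 1 5 6 2 4 5 0 8 9 6
Double every second digit counting from the check-digit position (so the 1st, 3rd, 5th, ... of the partial from the right).
  doubled (with −9 where >9): 0 4 5 1 4 1 7 3 → sum 25
  kept as-is: 1 2 1 6 4 0 9 → sum 23
Total = 25 + 23 = 48.
Check digit = (10 − (48 mod 10)) mod 10 = 2.

2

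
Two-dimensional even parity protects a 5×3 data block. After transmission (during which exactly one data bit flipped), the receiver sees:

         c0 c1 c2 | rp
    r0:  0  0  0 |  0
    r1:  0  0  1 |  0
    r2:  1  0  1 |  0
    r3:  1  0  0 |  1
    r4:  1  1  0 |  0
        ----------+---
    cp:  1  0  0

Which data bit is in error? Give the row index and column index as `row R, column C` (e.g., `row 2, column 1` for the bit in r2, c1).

row 1, column 1

Recompute each row's even parity and compare to rp:
  r0: data parity 0, sent rp 0 → ok
  r1: data parity 1, sent rp 0 → mismatch
  r2: data parity 0, sent rp 0 → ok
  r3: data parity 1, sent rp 1 → ok
  r4: data parity 0, sent rp 0 → ok
Recompute each column's even parity and compare to cp:
  c0: data parity 1, sent cp 1 → ok
  c1: data parity 1, sent cp 0 → mismatch
  c2: data parity 0, sent cp 0 → ok
Exactly one row (r1) and one column (c1) fail → the flipped bit is at their intersection.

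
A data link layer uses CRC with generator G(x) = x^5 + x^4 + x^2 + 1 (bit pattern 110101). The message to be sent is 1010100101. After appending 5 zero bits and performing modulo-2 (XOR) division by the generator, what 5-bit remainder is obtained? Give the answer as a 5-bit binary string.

11111

Append 5 zeros: 101010010100000. Divide by 110101 (XOR where the leading bit is 1):
  pos 0: 101010 XOR 110101 = 011111
  pos 1: 111110 XOR 110101 = 001011
  pos 3: 101110 XOR 110101 = 011011
  pos 4: 110111 XOR 110101 = 000010
  pos 8: 100000 XOR 110101 = 010101
  pos 9: 101010 XOR 110101 = 011111
Remainder (last 5 bits) = 11111. This is the CRC / FCS.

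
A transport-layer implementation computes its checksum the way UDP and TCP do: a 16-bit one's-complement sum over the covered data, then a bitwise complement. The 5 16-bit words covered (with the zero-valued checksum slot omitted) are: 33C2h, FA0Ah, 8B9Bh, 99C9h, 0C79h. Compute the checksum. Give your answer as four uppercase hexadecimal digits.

One's-complement addition (fold any carry out of bit 15 back into bit 0):
  0x33C2 + 0xFA0A = 0x12DCC → wrap carry → 0x2DCD
  0x2DCD + 0x8B9B = 0x0B968
  0xB968 + 0x99C9 = 0x15331 → wrap carry → 0x5332
  0x5332 + 0x0C79 = 0x05FAB
One's-complement sum = 0x5FAB.
Checksum = ~0x5FAB & 0xFFFF = 0xA054.

A054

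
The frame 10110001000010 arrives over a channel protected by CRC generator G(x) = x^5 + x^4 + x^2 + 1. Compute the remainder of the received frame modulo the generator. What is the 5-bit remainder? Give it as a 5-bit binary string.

Modulo-2 division of 10110001000010 by 110101:
  pos 0: 101100 XOR 110101 = 011001
  pos 1: 110010 XOR 110101 = 000111
  pos 4: 111100 XOR 110101 = 001001
  pos 6: 100100 XOR 110101 = 010001
  pos 7: 100011 XOR 110101 = 010110
  pos 8: 101100 XOR 110101 = 011001
Remainder = 11001 (nonzero — an error is detected).

11001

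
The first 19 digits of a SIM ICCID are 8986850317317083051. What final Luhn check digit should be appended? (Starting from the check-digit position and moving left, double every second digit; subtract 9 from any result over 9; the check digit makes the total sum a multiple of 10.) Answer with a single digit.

Partial digits right→left: 1 5 0 3 8 0 7 1 3 7 1 3 0 5 8 6 8 9 8
Double every second digit counting from the check-digit position (so the 1st, 3rd, 5th, ... of the partial from the right).
  doubled (with −9 where >9): 2 0 7 5 6 2 0 7 7 7 → sum 43
  kept as-is: 5 3 0 1 7 3 5 6 9 → sum 39
Total = 43 + 39 = 82.
Check digit = (10 − (82 mod 10)) mod 10 = 8.

8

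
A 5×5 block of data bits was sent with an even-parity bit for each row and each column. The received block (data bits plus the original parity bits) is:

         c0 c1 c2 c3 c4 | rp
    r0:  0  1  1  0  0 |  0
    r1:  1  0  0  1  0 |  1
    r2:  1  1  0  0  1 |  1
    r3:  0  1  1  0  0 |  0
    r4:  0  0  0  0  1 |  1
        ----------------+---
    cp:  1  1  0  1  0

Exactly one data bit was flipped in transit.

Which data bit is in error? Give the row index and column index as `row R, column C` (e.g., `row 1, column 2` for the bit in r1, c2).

row 1, column 0

Recompute each row's even parity and compare to rp:
  r0: data parity 0, sent rp 0 → ok
  r1: data parity 0, sent rp 1 → mismatch
  r2: data parity 1, sent rp 1 → ok
  r3: data parity 0, sent rp 0 → ok
  r4: data parity 1, sent rp 1 → ok
Recompute each column's even parity and compare to cp:
  c0: data parity 0, sent cp 1 → mismatch
  c1: data parity 1, sent cp 1 → ok
  c2: data parity 0, sent cp 0 → ok
  c3: data parity 1, sent cp 1 → ok
  c4: data parity 0, sent cp 0 → ok
Exactly one row (r1) and one column (c0) fail → the flipped bit is at their intersection.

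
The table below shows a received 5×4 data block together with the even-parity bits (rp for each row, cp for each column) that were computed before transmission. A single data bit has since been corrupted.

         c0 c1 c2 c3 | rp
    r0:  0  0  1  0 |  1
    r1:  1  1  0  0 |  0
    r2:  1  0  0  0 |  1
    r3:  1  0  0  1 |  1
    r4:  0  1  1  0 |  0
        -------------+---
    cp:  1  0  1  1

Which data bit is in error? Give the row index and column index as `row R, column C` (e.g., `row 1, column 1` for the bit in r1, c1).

row 3, column 2

Recompute each row's even parity and compare to rp:
  r0: data parity 1, sent rp 1 → ok
  r1: data parity 0, sent rp 0 → ok
  r2: data parity 1, sent rp 1 → ok
  r3: data parity 0, sent rp 1 → mismatch
  r4: data parity 0, sent rp 0 → ok
Recompute each column's even parity and compare to cp:
  c0: data parity 1, sent cp 1 → ok
  c1: data parity 0, sent cp 0 → ok
  c2: data parity 0, sent cp 1 → mismatch
  c3: data parity 1, sent cp 1 → ok
Exactly one row (r3) and one column (c2) fail → the flipped bit is at their intersection.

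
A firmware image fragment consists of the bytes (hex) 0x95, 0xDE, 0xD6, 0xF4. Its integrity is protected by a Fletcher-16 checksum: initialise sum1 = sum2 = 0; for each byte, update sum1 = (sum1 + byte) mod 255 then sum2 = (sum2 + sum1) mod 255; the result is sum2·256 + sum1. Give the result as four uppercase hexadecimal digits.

Running sums (mod 255):
  after byte 0 (0x95): sum1=149, sum2=149
  after byte 1 (0xDE): sum1=116, sum2=10
  after byte 2 (0xD6): sum1=75, sum2=85
  after byte 3 (0xF4): sum1=64, sum2=149
Checksum = sum2·256 + sum1 = 149·256 + 64 = 38208 = 0x9540.

9540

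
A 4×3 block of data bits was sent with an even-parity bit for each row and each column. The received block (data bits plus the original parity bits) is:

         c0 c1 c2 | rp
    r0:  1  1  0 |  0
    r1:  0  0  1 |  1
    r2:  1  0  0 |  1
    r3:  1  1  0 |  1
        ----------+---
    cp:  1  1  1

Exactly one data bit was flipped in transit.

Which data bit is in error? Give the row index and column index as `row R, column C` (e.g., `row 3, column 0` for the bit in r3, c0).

Recompute each row's even parity and compare to rp:
  r0: data parity 0, sent rp 0 → ok
  r1: data parity 1, sent rp 1 → ok
  r2: data parity 1, sent rp 1 → ok
  r3: data parity 0, sent rp 1 → mismatch
Recompute each column's even parity and compare to cp:
  c0: data parity 1, sent cp 1 → ok
  c1: data parity 0, sent cp 1 → mismatch
  c2: data parity 1, sent cp 1 → ok
Exactly one row (r3) and one column (c1) fail → the flipped bit is at their intersection.

row 3, column 1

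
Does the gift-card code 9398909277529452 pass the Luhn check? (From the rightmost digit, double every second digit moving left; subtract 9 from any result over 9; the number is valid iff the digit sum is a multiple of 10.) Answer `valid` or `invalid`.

From the right, keep odd positions and double even positions (subtract 9 from any doubled value over 9):
  doubled (positions 2,4,...): 1 9 1 5 9 9 9 9 → sum 52
  kept (positions 1,3,...): 2 4 2 7 2 0 8 3 → sum 28
Total = 80.
80 mod 10 = 0, so the number is valid.

valid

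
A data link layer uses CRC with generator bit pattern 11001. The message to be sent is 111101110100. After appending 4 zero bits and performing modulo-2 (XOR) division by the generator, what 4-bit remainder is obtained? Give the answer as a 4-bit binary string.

0110

Append 4 zeros: 1111011101000000. Divide by 11001 (XOR where the leading bit is 1):
  pos 0: 11110 XOR 11001 = 00111
  pos 2: 11111 XOR 11001 = 00110
  pos 4: 11010 XOR 11001 = 00011
  pos 7: 11100 XOR 11001 = 00101
  pos 9: 10100 XOR 11001 = 01101
  pos 10: 11010 XOR 11001 = 00011
Remainder (last 4 bits) = 0110. This is the CRC / FCS.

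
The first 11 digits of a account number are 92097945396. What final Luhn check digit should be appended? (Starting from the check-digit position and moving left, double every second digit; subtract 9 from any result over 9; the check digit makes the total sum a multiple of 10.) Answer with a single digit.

5

Partial digits right→left: 6 9 3 5 4 9 7 9 0 2 9
Double every second digit counting from the check-digit position (so the 1st, 3rd, 5th, ... of the partial from the right).
  doubled (with −9 where >9): 3 6 8 5 0 9 → sum 31
  kept as-is: 9 5 9 9 2 → sum 34
Total = 31 + 34 = 65.
Check digit = (10 − (65 mod 10)) mod 10 = 5.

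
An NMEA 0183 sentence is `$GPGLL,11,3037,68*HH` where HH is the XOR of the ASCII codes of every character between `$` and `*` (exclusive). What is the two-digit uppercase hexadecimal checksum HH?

75

XOR the ASCII codes of the payload characters:
  'G' = 0x47 → acc = 0x47
  'P' = 0x50 → acc = 0x17
  'G' = 0x47 → acc = 0x50
  'L' = 0x4C → acc = 0x1C
  'L' = 0x4C → acc = 0x50
  ',' = 0x2C → acc = 0x7C
  '1' = 0x31 → acc = 0x4D
  '1' = 0x31 → acc = 0x7C
  ',' = 0x2C → acc = 0x50
  '3' = 0x33 → acc = 0x63
  '0' = 0x30 → acc = 0x53
  '3' = 0x33 → acc = 0x60
  '7' = 0x37 → acc = 0x57
  ',' = 0x2C → acc = 0x7B
  '6' = 0x36 → acc = 0x4D
  '8' = 0x38 → acc = 0x75
Checksum = 0x75.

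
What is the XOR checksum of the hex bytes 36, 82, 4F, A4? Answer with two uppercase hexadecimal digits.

5F

XOR the bytes together:
  start with 0x36
  0x36 ⊕ 0x82 = 0xB4
  0xB4 ⊕ 0x4F = 0xFB
  0xFB ⊕ 0xA4 = 0x5F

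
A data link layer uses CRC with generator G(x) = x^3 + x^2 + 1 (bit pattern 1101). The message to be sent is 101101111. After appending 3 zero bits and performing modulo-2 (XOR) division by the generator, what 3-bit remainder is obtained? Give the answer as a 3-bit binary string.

Append 3 zeros: 101101111000. Divide by 1101 (XOR where the leading bit is 1):
  pos 0: 1011 XOR 1101 = 0110
  pos 1: 1100 XOR 1101 = 0001
  pos 4: 1111 XOR 1101 = 0010
  pos 6: 1010 XOR 1101 = 0111
  pos 7: 1110 XOR 1101 = 0011
Remainder (last 3 bits) = 110. This is the CRC / FCS.

110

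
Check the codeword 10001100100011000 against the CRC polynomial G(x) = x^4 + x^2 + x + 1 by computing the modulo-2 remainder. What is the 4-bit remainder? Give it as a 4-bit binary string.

0000

Modulo-2 division of 10001100100011000 by 10111:
  pos 0: 10001 XOR 10111 = 00110
  pos 2: 11010 XOR 10111 = 01101
  pos 3: 11010 XOR 10111 = 01101
  pos 4: 11011 XOR 10111 = 01100
  pos 5: 11000 XOR 10111 = 01111
  pos 6: 11110 XOR 10111 = 01001
  pos 7: 10010 XOR 10111 = 00101
  pos 9: 10111 XOR 10111 = 00000
Remainder = 0000 (zero — the frame passes the CRC check).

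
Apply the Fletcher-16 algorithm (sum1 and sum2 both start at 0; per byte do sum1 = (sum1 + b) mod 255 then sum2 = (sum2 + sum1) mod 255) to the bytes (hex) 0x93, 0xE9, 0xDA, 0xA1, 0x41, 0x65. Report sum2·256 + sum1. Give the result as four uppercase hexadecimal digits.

3FA0

Running sums (mod 255):
  after byte 0 (0x93): sum1=147, sum2=147
  after byte 1 (0xE9): sum1=125, sum2=17
  after byte 2 (0xDA): sum1=88, sum2=105
  after byte 3 (0xA1): sum1=249, sum2=99
  after byte 4 (0x41): sum1=59, sum2=158
  after byte 5 (0x65): sum1=160, sum2=63
Checksum = sum2·256 + sum1 = 63·256 + 160 = 16288 = 0x3FA0.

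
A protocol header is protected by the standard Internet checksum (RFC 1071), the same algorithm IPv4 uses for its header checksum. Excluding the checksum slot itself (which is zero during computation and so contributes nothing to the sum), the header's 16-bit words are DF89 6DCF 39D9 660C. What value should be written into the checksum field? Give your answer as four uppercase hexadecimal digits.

12C1

One's-complement addition (fold any carry out of bit 15 back into bit 0):
  0xDF89 + 0x6DCF = 0x14D58 → wrap carry → 0x4D59
  0x4D59 + 0x39D9 = 0x08732
  0x8732 + 0x660C = 0x0ED3E
One's-complement sum = 0xED3E.
Checksum = ~0xED3E & 0xFFFF = 0x12C1.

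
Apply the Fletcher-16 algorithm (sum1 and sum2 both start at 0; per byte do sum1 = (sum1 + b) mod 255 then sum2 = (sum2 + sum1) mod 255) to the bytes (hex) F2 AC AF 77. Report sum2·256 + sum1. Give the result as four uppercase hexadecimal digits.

A8C6

Running sums (mod 255):
  after byte 0 (F2): sum1=242, sum2=242
  after byte 1 (AC): sum1=159, sum2=146
  after byte 2 (AF): sum1=79, sum2=225
  after byte 3 (77): sum1=198, sum2=168
Checksum = sum2·256 + sum1 = 168·256 + 198 = 43206 = 0xA8C6.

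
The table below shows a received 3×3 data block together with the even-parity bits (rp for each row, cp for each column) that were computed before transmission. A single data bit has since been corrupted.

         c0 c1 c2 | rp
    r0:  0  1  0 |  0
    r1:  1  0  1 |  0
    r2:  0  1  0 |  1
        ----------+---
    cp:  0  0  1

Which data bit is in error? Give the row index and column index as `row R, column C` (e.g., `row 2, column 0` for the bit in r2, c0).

Recompute each row's even parity and compare to rp:
  r0: data parity 1, sent rp 0 → mismatch
  r1: data parity 0, sent rp 0 → ok
  r2: data parity 1, sent rp 1 → ok
Recompute each column's even parity and compare to cp:
  c0: data parity 1, sent cp 0 → mismatch
  c1: data parity 0, sent cp 0 → ok
  c2: data parity 1, sent cp 1 → ok
Exactly one row (r0) and one column (c0) fail → the flipped bit is at their intersection.

row 0, column 0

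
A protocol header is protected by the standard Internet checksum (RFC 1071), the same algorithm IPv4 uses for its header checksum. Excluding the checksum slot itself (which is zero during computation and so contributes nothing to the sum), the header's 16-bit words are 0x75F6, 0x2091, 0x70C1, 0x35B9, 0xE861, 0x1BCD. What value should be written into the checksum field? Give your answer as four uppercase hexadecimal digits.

One's-complement addition (fold any carry out of bit 15 back into bit 0):
  0x75F6 + 0x2091 = 0x09687
  0x9687 + 0x70C1 = 0x10748 → wrap carry → 0x0749
  0x0749 + 0x35B9 = 0x03D02
  0x3D02 + 0xE861 = 0x12563 → wrap carry → 0x2564
  0x2564 + 0x1BCD = 0x04131
One's-complement sum = 0x4131.
Checksum = ~0x4131 & 0xFFFF = 0xBECE.

BECE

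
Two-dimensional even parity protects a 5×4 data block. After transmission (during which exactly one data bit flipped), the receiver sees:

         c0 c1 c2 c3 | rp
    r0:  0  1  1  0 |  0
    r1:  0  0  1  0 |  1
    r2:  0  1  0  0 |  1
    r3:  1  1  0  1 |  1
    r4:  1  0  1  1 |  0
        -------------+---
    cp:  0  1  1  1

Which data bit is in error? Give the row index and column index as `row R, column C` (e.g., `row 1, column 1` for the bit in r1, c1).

Recompute each row's even parity and compare to rp:
  r0: data parity 0, sent rp 0 → ok
  r1: data parity 1, sent rp 1 → ok
  r2: data parity 1, sent rp 1 → ok
  r3: data parity 1, sent rp 1 → ok
  r4: data parity 1, sent rp 0 → mismatch
Recompute each column's even parity and compare to cp:
  c0: data parity 0, sent cp 0 → ok
  c1: data parity 1, sent cp 1 → ok
  c2: data parity 1, sent cp 1 → ok
  c3: data parity 0, sent cp 1 → mismatch
Exactly one row (r4) and one column (c3) fail → the flipped bit is at their intersection.

row 4, column 3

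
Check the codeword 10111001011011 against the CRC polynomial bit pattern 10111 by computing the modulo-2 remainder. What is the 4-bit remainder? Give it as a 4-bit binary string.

0111

Modulo-2 division of 10111001011011 by 10111:
  pos 0: 10111 XOR 10111 = 00000
  pos 7: 10110 XOR 10111 = 00001
Remainder = 0111 (nonzero — an error is detected).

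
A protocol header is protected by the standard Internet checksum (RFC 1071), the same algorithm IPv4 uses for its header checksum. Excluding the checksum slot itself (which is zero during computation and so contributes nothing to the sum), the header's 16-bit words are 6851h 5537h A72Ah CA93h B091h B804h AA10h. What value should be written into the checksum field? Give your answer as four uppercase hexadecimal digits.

One's-complement addition (fold any carry out of bit 15 back into bit 0):
  0x6851 + 0x5537 = 0x0BD88
  0xBD88 + 0xA72A = 0x164B2 → wrap carry → 0x64B3
  0x64B3 + 0xCA93 = 0x12F46 → wrap carry → 0x2F47
  0x2F47 + 0xB091 = 0x0DFD8
  0xDFD8 + 0xB804 = 0x197DC → wrap carry → 0x97DD
  0x97DD + 0xAA10 = 0x141ED → wrap carry → 0x41EE
One's-complement sum = 0x41EE.
Checksum = ~0x41EE & 0xFFFF = 0xBE11.

BE11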